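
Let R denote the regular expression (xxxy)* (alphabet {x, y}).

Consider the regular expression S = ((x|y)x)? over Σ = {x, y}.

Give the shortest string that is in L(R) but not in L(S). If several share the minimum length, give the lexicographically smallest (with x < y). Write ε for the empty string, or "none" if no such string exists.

The string xxxy is accepted by R but not by S.
No shorter string lies in the difference, and xxxy is the lexicographically first length-4 string in L(R) \ L(S).

xxxy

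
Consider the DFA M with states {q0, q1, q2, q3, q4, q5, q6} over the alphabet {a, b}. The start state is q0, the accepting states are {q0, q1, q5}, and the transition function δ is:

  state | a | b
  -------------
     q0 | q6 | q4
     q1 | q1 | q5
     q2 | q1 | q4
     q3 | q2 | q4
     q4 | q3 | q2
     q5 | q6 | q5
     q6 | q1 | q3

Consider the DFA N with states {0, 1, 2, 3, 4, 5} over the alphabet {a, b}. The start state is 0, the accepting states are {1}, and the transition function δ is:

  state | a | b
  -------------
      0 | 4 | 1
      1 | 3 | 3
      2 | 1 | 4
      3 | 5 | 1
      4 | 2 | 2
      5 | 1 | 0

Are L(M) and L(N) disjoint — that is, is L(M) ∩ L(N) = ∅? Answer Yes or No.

The string aaa is accepted by both M and N.
Hence L(M) ∩ L(N) ≠ ∅.

No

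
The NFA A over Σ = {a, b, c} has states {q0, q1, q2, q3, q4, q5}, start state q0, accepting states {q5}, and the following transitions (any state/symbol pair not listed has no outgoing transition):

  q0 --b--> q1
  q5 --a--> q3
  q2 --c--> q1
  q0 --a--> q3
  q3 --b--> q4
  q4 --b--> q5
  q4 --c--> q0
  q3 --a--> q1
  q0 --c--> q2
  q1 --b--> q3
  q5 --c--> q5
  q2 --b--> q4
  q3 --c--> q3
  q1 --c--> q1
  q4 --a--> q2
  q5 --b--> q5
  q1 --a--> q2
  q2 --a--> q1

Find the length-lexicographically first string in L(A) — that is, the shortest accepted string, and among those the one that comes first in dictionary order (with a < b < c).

A breadth-first search from q0 reaches an accepting state first via the path q0 → q3 → q4 → q5 on input abb.
No string of length < 3 is accepted (BFS exhausts all shorter strings without reaching an accepting state), and abb is the lexicographically least accepting string of length 3.

abb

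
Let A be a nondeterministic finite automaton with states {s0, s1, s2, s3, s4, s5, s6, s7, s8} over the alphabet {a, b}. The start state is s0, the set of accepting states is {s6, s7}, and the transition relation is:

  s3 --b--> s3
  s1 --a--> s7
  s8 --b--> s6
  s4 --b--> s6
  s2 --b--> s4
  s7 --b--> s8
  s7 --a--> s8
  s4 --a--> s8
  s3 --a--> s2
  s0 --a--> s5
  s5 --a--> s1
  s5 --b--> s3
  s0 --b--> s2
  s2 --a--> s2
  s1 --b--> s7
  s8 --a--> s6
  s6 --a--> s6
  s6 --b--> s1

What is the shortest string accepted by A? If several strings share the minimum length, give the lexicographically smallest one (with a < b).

A breadth-first search from s0 reaches an accepting state first via the path s0 → s5 → s1 → s7 on input aaa.
No string of length < 3 is accepted (BFS exhausts all shorter strings without reaching an accepting state), and aaa is the lexicographically least accepting string of length 3.

aaa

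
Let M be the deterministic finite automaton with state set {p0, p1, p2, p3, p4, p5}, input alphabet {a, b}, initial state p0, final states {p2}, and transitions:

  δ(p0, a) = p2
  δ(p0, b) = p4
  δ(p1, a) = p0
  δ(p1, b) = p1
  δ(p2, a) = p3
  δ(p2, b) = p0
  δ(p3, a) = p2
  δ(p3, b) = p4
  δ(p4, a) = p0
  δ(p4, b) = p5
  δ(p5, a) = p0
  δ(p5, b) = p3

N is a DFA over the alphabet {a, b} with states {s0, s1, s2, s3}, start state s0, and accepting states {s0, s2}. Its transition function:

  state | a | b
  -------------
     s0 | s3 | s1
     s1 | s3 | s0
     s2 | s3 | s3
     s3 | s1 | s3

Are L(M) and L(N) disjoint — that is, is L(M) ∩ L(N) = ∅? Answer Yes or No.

Yes

Exploring the product automaton M × N from the start pair (p0, s0), following both machines on each input symbol, reaches 14 state pairs: (p0, s0), (p2, s3), (p4, s1), (p3, s1), (p0, s3), (p5, s0), (p4, s0), (p2, s1), (p4, s3), (p5, s1), (p3, s3), (p0, s1), (p5, s3), (p3, s0).
M accepts in {p2} and N accepts in {s0, s2}; no reachable pair has both components accepting, so no string drives both machines to acceptance simultaneously and L(M) ∩ L(N) = ∅.
So no string is accepted by both, and the intersection is empty.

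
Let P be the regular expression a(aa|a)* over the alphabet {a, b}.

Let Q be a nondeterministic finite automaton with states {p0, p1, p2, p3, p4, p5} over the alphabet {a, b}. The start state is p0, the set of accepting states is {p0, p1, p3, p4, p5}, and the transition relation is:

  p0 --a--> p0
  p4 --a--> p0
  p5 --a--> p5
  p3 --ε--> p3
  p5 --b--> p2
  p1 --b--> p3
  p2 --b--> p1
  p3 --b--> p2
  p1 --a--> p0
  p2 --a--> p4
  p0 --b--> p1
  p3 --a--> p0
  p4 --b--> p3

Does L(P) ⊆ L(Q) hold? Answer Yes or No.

Yes

Converting the expression P to a DFA (subset construction, then merging equivalent states) gives the minimal DFA with states {r0, r1, r2}, start state r0, accepting states {r1} and transitions r0: a→r1, b→r2; r1: a→r1, b→r2; r2: a→r2, b→r2.
Exploring the product automaton P × Q from the start pair (r0, p0), following both machines on each input symbol, reaches 7 state pairs: (r0, p0), (r1, p0), (r2, p1), (r2, p0), (r2, p3), (r2, p2), (r2, p4).
P accepts in {r1} and Q accepts in {p0, p1, p3, p4, p5}. The reachable pairs whose P-component is accepting are (r1, p0); in each of them the Q-component is accepting too, so the product for L(P) \ L(Q) (P-component accepting, Q-component rejecting) has no reachable accepting pair and the difference is empty.
Hence every string in L(P) is also in L(Q).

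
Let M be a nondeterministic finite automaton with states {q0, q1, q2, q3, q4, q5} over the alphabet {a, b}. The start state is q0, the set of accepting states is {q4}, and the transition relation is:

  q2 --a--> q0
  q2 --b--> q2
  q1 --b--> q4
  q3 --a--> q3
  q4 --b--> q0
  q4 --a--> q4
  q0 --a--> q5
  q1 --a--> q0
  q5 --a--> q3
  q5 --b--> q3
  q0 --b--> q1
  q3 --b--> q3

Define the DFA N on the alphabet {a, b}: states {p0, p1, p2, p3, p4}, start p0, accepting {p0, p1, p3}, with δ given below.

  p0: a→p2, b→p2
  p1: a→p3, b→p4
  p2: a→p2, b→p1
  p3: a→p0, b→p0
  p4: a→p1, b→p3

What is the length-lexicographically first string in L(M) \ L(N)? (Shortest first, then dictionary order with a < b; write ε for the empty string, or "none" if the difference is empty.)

babb

The string babb is accepted by M but not by N.
No shorter string lies in the difference, and babb is the lexicographically first length-4 string in L(M) \ L(N).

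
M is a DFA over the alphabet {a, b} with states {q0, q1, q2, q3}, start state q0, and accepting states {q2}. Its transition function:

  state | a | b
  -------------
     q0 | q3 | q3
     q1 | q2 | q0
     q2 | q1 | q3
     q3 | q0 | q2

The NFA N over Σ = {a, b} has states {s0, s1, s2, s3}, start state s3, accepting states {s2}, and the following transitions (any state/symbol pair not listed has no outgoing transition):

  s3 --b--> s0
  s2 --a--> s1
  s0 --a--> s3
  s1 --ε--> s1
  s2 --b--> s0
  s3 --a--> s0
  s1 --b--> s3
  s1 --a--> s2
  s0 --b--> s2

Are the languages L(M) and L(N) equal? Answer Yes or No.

Exploring the product automaton M × N from the start pair (q0, s3), following both machines on each input symbol, reaches 4 state pairs: (q0, s3), (q3, s0), (q2, s2), (q1, s1).
M accepts in {q2} and N accepts in {s2}. In every reachable pair the two components are either both accepting — (q2, s2) — or both non-accepting, so no string is accepted by exactly one of the machines: L(M) \ L(N) and L(N) \ L(M) are both empty.
Hence every string is accepted by M iff it is accepted by N, and the two languages coincide.

Yes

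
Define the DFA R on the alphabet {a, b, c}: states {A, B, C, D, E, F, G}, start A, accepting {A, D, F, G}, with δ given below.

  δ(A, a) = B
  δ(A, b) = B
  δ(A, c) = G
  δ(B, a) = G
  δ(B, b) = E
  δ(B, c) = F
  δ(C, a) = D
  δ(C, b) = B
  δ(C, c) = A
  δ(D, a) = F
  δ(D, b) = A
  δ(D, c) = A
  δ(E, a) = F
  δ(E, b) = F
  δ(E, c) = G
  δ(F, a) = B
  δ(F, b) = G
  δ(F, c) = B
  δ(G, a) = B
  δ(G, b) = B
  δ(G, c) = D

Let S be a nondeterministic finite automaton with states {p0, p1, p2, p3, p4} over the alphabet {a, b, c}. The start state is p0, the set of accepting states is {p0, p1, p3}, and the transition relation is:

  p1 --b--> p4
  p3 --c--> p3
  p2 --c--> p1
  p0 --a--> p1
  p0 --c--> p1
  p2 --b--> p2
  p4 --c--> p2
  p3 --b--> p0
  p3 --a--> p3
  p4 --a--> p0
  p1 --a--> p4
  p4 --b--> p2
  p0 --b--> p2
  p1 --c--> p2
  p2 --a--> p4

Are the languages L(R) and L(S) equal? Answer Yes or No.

No

The string aa is accepted by R but rejected by S.
So L(R) ≠ L(S).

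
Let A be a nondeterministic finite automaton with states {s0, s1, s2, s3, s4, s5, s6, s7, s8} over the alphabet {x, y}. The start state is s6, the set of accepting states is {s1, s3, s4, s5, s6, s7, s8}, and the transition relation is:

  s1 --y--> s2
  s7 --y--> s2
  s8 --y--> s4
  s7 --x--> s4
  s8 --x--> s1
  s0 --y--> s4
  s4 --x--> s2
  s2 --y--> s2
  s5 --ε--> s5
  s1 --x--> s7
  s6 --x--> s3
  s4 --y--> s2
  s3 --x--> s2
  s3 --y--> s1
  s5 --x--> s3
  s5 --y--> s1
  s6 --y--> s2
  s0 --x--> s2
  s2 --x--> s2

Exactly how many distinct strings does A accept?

5

The useful subgraph on states {s1, s3, s4, s6, s7} is acyclic, so L(A) is finite; the longest accepting path visits 5 useful states, giving maximum string length 4.
Counting accepting paths from s6 by length: 1 of length 0, 1 of length 1, 1 of length 2, 1 of length 3, 1 of length 4. Total 5.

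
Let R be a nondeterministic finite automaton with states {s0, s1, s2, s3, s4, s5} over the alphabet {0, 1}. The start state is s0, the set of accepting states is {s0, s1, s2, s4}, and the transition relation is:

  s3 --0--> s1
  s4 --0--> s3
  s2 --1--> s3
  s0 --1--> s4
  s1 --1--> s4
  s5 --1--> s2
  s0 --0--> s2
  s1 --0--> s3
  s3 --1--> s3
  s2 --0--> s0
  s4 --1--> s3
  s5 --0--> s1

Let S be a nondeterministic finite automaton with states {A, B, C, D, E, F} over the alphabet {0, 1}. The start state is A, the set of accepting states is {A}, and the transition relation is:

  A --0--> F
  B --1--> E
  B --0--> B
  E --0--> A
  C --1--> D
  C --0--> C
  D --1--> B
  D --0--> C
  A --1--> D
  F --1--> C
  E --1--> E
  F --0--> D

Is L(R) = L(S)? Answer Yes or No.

The string 0 is accepted by R but rejected by S.
So L(R) ≠ L(S).

No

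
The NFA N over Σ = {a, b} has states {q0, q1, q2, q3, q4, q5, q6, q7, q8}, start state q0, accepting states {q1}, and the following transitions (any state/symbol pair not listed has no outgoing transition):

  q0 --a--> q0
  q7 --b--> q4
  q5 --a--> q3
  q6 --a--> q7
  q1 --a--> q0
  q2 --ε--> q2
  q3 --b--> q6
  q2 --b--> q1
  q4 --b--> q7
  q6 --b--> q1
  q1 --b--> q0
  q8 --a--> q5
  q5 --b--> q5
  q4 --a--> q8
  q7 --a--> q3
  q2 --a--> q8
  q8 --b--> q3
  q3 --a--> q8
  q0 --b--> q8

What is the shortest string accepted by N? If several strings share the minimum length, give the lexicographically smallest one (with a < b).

bbbb

A breadth-first search from q0 reaches an accepting state first via the path q0 → q8 → q3 → q6 → q1 on input bbbb.
No string of length < 4 is accepted (BFS exhausts all shorter strings without reaching an accepting state), and bbbb is the lexicographically least accepting string of length 4.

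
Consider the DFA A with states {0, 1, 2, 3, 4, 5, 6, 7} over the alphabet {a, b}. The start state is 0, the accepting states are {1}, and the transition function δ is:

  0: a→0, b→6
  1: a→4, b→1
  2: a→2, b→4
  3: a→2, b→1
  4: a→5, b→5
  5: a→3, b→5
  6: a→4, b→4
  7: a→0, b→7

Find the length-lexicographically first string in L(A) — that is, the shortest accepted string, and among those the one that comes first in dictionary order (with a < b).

baaab

A breadth-first search from 0 reaches an accepting state first via the path 0 → 6 → 4 → 5 → 3 → 1 on input baaab.
No string of length < 5 is accepted (BFS exhausts all shorter strings without reaching an accepting state), and baaab is the lexicographically least accepting string of length 5.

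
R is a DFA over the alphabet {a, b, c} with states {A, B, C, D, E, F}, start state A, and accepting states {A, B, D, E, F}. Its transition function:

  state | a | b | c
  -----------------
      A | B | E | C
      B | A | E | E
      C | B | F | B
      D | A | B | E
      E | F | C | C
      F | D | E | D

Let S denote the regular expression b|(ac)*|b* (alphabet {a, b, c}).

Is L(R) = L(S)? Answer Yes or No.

No

The string a is accepted by R but rejected by S.
So L(R) ≠ L(S).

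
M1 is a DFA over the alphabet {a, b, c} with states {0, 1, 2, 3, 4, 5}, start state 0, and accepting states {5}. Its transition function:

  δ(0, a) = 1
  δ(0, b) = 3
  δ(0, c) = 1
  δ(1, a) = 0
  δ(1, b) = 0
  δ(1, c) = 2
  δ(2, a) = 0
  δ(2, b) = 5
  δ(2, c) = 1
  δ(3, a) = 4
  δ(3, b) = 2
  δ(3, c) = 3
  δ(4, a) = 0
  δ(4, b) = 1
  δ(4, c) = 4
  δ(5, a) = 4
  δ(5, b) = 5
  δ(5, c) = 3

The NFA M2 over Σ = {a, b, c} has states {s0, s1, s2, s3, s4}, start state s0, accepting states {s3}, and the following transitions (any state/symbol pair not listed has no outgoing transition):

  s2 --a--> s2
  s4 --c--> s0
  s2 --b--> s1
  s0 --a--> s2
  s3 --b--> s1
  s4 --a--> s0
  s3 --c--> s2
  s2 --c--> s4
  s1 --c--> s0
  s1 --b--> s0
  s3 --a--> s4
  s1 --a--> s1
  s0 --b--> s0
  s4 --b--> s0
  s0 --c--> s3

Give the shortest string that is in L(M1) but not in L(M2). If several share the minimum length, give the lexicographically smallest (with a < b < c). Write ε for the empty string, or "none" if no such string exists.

acb

The string acb is accepted by M1 but not by M2.
No shorter string lies in the difference, and acb is the lexicographically first length-3 string in L(M1) \ L(M2).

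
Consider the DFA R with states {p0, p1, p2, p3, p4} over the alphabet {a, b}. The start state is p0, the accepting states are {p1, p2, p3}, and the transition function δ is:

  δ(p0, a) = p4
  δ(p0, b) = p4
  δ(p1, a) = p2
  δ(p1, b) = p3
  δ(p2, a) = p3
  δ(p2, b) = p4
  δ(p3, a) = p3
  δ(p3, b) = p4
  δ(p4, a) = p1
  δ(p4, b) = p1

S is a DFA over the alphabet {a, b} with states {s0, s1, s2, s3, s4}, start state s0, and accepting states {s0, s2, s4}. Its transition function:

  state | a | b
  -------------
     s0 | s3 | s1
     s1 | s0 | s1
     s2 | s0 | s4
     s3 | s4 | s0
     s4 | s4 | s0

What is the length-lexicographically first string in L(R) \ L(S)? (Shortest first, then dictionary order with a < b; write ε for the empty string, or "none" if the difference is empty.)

bb

The string bb is accepted by R but not by S.
No shorter string lies in the difference, and bb is the lexicographically first length-2 string in L(R) \ L(S).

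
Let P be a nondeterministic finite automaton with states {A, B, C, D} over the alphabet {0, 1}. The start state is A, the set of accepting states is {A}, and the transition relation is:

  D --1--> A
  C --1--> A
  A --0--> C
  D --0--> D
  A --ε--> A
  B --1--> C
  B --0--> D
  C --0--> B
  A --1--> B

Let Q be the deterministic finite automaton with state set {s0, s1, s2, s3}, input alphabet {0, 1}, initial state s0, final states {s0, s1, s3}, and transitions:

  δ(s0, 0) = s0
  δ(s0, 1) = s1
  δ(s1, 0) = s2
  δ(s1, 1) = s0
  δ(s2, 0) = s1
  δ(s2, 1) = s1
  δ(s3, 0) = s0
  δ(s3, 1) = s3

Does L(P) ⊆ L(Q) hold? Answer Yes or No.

Exploring the product automaton P × Q from the start pair (A, s0), following both machines on each input symbol, reaches 11 state pairs: (A, s0), (C, s0), (B, s1), (B, s0), (A, s1), (D, s2), (D, s0), (C, s1), (C, s2), (D, s1), (B, s2).
P accepts in {A} and Q accepts in {s0, s1, s3}. The reachable pairs whose P-component is accepting are (A, s0), (A, s1); in each of them the Q-component is accepting too, so the product for L(P) \ L(Q) (P-component accepting, Q-component rejecting) has no reachable accepting pair and the difference is empty.
Hence every string in L(P) is also in L(Q).

Yes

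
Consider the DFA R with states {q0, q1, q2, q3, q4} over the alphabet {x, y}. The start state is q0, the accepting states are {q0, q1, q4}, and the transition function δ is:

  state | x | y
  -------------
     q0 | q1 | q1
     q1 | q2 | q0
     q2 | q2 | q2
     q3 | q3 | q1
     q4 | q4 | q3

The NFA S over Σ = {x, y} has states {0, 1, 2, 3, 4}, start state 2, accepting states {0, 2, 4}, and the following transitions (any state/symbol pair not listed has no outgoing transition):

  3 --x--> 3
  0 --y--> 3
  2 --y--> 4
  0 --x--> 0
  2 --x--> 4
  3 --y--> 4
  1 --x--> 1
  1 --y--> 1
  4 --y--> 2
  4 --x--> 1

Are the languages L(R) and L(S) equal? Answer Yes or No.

Yes

Exploring the product automaton R × S from the start pair (q0, 2), following both machines on each input symbol, reaches 3 state pairs: (q0, 2), (q1, 4), (q2, 1).
R accepts in {q0, q1, q4} and S accepts in {0, 2, 4}. In every reachable pair the two components are either both accepting — (q0, 2), (q1, 4) — or both non-accepting, so no string is accepted by exactly one of the machines: L(R) \ L(S) and L(S) \ L(R) are both empty.
Hence every string is accepted by R iff it is accepted by S, and the two languages coincide.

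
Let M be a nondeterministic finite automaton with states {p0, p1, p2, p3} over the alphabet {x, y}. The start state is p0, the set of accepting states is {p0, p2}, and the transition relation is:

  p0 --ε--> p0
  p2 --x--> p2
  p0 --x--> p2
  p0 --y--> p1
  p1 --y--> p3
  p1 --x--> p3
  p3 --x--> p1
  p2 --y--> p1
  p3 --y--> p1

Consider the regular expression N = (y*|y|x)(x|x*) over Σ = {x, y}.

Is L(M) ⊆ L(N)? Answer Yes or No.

Converting the expression N to a DFA (subset construction, then merging equivalent states) gives the minimal DFA with states {n0, n1, n2}, start state n0, accepting states {n0, n1} and transitions n0: x→n1, y→n0; n1: x→n1, y→n2; n2: x→n2, y→n2.
Exploring the product automaton M × N from the start pair (p0, n0), following both machines on each input symbol, reaches 8 state pairs: (p0, n0), (p2, n1), (p1, n0), (p1, n2), (p3, n1), (p3, n0), (p3, n2), (p1, n1).
M accepts in {p0, p2} and N accepts in {n0, n1}. The reachable pairs whose M-component is accepting are (p0, n0), (p2, n1); in each of them the N-component is accepting too, so the product for L(M) \ L(N) (M-component accepting, N-component rejecting) has no reachable accepting pair and the difference is empty.
Hence every string in L(M) is also in L(N).

Yes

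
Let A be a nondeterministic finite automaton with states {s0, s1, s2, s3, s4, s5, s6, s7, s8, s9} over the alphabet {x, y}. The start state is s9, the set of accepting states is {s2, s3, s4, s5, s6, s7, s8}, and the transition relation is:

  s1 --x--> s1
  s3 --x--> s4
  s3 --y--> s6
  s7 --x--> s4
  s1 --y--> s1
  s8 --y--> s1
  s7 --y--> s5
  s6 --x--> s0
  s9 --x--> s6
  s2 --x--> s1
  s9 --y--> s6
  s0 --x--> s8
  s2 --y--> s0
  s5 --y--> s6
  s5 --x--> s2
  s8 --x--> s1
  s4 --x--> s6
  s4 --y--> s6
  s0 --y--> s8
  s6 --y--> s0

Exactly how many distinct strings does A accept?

The useful subgraph on states {s0, s6, s8, s9} is acyclic, so L(A) is finite; the longest accepting path visits 4 useful states, giving maximum string length 3.
Counting accepting paths from s9 by length: 2 of length 1, 8 of length 3. Total 10.

10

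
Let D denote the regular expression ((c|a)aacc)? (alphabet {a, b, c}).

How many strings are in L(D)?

The expression has no Kleene star, so L(D) is finite. Expanding the alternatives gives {ε, aaacc, caacc}.
That is 1 of length 0, 2 of length 5: 3 strings in all.

3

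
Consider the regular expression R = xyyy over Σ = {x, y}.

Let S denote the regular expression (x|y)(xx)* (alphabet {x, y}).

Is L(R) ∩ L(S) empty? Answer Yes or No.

Yes

Converting the expression R to a DFA (subset construction, then merging equivalent states) gives the minimal DFA with states {r0, r1, r2, r3, r4, r5}, start state r0, accepting states {r5} and transitions r0: x→r1, y→r2; r1: x→r2, y→r3; r2: x→r2, y→r2; r3: x→r2, y→r4; r4: x→r2, y→r5; r5: x→r2, y→r2.
Converting the expression S to a DFA (subset construction, then merging equivalent states) gives the minimal DFA with states {s0, s1, s2, s3}, start state s0, accepting states {s1} and transitions s0: x→s1, y→s1; s1: x→s2, y→s3; s2: x→s1, y→s3; s3: x→s3, y→s3.
Exploring the product automaton R × S from the start pair (r0, s0), following both machines on each input symbol, reaches 8 state pairs: (r0, s0), (r1, s1), (r2, s1), (r2, s2), (r3, s3), (r2, s3), (r4, s3), (r5, s3).
R accepts in {r5} and S accepts in {s1}; no reachable pair has both components accepting, so no string drives both machines to acceptance simultaneously and L(R) ∩ L(S) = ∅.
So no string is accepted by both, and the intersection is empty.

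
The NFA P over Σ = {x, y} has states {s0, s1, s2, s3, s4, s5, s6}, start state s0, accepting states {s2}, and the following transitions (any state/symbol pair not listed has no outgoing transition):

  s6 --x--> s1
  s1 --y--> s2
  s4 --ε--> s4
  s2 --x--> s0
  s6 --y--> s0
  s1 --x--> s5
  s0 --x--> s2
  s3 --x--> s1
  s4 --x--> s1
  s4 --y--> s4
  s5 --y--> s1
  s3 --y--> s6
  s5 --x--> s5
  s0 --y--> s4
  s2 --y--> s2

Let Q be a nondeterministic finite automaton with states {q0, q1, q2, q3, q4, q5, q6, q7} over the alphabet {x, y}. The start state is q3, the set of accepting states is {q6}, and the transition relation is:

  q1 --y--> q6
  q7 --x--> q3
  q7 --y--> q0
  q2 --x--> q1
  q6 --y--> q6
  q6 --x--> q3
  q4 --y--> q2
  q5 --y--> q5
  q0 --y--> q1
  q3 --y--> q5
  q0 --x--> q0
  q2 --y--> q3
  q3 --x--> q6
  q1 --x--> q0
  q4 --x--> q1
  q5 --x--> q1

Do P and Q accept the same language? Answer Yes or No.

Yes

Exploring the product automaton P × Q from the start pair (s0, q3), following both machines on each input symbol, reaches 5 state pairs: (s0, q3), (s2, q6), (s4, q5), (s1, q1), (s5, q0).
P accepts in {s2} and Q accepts in {q6}. In every reachable pair the two components are either both accepting — (s2, q6) — or both non-accepting, so no string is accepted by exactly one of the machines: L(P) \ L(Q) and L(Q) \ L(P) are both empty.
Hence every string is accepted by P iff it is accepted by Q, and the two languages coincide.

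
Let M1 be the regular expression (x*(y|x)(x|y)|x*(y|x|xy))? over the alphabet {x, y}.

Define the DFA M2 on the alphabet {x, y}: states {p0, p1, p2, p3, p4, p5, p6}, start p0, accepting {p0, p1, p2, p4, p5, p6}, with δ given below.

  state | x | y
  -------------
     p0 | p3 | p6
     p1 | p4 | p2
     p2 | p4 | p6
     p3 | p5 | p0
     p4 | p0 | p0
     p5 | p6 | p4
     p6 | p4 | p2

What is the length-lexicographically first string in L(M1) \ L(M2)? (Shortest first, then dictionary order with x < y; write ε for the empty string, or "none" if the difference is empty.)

The string x is accepted by M1 but not by M2.
No shorter string lies in the difference, and x is the lexicographically first length-1 string in L(M1) \ L(M2).

x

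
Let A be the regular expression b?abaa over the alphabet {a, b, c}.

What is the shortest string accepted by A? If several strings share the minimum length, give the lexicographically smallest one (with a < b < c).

By inspection of the expression, no string of length less than 4 matches, and abaa is the lexicographically first match of length 4.

abaa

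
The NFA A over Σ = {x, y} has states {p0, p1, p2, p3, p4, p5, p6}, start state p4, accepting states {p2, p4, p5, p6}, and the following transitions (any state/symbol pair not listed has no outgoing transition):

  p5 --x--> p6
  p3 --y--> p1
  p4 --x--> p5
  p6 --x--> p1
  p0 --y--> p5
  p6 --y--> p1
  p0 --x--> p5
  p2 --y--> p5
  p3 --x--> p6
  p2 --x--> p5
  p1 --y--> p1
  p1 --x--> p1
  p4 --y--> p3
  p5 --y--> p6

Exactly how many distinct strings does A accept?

The useful subgraph on states {p3, p4, p5, p6} is acyclic, so L(A) is finite; the longest accepting path visits 3 useful states, giving maximum string length 2.
Counting accepting paths from p4 by length: 1 of length 0, 1 of length 1, 3 of length 2. Total 5.

5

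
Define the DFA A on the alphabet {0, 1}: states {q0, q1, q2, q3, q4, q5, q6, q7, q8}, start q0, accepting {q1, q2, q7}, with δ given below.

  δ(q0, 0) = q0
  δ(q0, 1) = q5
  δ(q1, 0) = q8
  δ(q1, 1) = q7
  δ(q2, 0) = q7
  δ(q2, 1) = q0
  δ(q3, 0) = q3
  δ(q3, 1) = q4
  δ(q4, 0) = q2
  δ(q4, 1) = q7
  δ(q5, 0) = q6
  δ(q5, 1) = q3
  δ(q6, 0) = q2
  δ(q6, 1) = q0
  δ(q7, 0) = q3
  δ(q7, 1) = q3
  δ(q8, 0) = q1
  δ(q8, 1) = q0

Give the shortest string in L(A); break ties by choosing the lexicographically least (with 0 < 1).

100

A breadth-first search from q0 reaches an accepting state first via the path q0 → q5 → q6 → q2 on input 100.
No string of length < 3 is accepted (BFS exhausts all shorter strings without reaching an accepting state), and 100 is the lexicographically least accepting string of length 3.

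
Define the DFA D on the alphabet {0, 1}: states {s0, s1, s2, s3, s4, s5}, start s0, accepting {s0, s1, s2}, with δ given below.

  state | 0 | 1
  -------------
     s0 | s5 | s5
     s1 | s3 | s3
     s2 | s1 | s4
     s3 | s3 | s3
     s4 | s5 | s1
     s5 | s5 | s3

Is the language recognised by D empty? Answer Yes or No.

The empty string ε is accepted: the run s0 ends in the accepting state s0.
Since at least one string is accepted, L(D) is not empty.

No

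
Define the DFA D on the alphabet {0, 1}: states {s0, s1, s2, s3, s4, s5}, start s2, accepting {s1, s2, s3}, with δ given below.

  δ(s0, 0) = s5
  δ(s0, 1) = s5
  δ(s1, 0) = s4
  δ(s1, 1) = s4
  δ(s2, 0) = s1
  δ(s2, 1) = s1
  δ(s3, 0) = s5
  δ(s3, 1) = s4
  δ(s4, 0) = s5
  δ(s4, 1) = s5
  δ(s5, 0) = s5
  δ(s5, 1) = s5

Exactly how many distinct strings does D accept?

3

The useful subgraph on states {s1, s2} is acyclic, so L(D) is finite; the longest accepting path visits 2 useful states, giving maximum string length 1.
Counting accepting paths from s2 by length: 1 of length 0, 2 of length 1. Total 3.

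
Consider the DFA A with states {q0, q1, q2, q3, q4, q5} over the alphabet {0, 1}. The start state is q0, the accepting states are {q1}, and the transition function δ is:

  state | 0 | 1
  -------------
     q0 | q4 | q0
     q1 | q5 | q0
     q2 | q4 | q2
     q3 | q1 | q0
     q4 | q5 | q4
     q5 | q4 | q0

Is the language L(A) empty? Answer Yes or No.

The states reachable from the start state are {q0, q4, q5}.
None of the accepting states {q1} is reachable, so no string is accepted and L(A) = ∅.

Yes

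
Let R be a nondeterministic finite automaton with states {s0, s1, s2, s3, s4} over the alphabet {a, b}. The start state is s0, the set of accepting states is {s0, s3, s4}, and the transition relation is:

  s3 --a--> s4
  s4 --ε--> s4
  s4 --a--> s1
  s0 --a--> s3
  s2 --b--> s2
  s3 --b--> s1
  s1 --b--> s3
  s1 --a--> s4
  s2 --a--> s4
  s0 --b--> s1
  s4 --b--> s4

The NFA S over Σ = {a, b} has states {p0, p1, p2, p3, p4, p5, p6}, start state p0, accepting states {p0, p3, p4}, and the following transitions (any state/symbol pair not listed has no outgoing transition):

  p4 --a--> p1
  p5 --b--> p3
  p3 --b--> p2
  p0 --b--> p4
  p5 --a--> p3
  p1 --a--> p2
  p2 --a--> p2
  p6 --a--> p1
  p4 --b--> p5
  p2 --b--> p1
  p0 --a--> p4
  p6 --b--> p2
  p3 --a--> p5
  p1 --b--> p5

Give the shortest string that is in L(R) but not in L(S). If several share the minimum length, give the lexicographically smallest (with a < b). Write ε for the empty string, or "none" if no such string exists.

aa

The string aa is accepted by R but not by S.
No shorter string lies in the difference, and aa is the lexicographically first length-2 string in L(R) \ L(S).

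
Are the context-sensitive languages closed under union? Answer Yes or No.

A linear-bounded automaton can nondeterministically choose to simulate the LBA for L₁ or the LBA for L₂; equivalently, with disjoint nonterminals, S → S₁ | S₂ added to two noncontracting grammars is still noncontracting.
So the context-sensitive languages are closed under union.

Yes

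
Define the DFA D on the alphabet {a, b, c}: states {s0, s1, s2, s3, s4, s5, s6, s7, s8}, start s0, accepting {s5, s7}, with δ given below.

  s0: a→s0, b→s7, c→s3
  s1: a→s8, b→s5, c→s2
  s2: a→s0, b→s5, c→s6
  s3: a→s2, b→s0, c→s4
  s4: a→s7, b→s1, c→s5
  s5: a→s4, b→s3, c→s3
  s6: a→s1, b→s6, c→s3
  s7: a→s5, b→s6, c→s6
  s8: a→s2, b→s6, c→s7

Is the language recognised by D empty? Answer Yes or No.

The string b is accepted: the run s0 → s7 ends in the accepting state s7.
Since at least one string is accepted, L(D) is not empty.

No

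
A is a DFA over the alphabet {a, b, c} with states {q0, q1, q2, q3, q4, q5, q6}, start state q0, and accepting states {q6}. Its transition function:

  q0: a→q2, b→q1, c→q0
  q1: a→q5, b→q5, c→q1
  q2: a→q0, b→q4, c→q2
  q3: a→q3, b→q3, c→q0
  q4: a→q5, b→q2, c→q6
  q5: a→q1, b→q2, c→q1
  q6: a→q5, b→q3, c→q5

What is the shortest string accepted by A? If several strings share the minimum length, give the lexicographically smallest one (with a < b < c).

A breadth-first search from q0 reaches an accepting state first via the path q0 → q2 → q4 → q6 on input abc.
No string of length < 3 is accepted (BFS exhausts all shorter strings without reaching an accepting state), and abc is the lexicographically least accepting string of length 3.

abc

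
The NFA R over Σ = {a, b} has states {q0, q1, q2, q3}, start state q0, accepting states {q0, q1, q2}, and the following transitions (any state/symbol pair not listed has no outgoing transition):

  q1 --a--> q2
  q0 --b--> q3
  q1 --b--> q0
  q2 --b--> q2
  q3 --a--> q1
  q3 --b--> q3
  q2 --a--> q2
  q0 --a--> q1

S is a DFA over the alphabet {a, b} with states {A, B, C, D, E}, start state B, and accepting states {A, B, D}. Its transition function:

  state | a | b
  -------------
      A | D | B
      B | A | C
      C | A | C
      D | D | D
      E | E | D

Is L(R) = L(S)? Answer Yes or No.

Yes

Exploring the product automaton R × S from the start pair (q0, B), following both machines on each input symbol, reaches 4 state pairs: (q0, B), (q1, A), (q3, C), (q2, D).
R accepts in {q0, q1, q2} and S accepts in {A, B, D}. In every reachable pair the two components are either both accepting — (q0, B), (q1, A), (q2, D) — or both non-accepting, so no string is accepted by exactly one of the machines: L(R) \ L(S) and L(S) \ L(R) are both empty.
Hence every string is accepted by R iff it is accepted by S, and the two languages coincide.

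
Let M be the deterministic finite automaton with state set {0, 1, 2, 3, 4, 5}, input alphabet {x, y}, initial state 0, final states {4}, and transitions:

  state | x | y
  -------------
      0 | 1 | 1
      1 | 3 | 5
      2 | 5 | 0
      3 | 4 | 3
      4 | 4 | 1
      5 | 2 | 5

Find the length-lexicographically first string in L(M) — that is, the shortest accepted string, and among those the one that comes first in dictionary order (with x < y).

A breadth-first search from 0 reaches an accepting state first via the path 0 → 1 → 3 → 4 on input xxx.
No string of length < 3 is accepted (BFS exhausts all shorter strings without reaching an accepting state), and xxx is the lexicographically least accepting string of length 3.

xxx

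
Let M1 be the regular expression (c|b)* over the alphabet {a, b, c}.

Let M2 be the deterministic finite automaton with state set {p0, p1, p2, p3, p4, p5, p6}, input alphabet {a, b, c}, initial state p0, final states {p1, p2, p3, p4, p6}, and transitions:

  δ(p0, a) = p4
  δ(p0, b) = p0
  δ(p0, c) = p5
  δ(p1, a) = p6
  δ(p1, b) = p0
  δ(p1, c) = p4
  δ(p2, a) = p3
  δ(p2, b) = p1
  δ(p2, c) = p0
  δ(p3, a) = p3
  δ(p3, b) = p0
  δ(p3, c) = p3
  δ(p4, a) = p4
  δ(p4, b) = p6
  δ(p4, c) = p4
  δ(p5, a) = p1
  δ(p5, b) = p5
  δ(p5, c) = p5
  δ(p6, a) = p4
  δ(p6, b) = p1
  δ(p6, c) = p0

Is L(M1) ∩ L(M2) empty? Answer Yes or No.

Yes

Converting the expression M1 to a DFA (subset construction, then merging equivalent states) gives the minimal DFA with states {r0, r1}, start state r0, accepting states {r0} and transitions r0: a→r1, b→r0, c→r0; r1: a→r1, b→r1, c→r1.
Exploring the product automaton M1 × M2 from the start pair (r0, p0), following both machines on each input symbol, reaches 7 state pairs: (r0, p0), (r1, p4), (r0, p5), (r1, p6), (r1, p1), (r1, p0), (r1, p5).
M1 accepts in {r0} and M2 accepts in {p1, p2, p3, p4, p6}; no reachable pair has both components accepting, so no string drives both machines to acceptance simultaneously and L(M1) ∩ L(M2) = ∅.
So no string is accepted by both, and the intersection is empty.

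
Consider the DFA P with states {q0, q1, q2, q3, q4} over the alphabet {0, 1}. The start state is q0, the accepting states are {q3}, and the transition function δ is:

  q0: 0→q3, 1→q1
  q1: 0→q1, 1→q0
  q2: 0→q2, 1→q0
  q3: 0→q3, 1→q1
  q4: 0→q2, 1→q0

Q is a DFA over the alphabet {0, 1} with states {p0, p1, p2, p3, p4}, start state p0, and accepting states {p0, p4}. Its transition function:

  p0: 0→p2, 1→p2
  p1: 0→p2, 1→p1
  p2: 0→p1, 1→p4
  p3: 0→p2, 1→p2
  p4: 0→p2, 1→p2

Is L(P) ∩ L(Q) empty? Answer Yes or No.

Yes

Exploring the product automaton P × Q from the start pair (q0, p0), following both machines on each input symbol, reaches 9 state pairs: (q0, p0), (q3, p2), (q1, p2), (q3, p1), (q1, p4), (q1, p1), (q0, p4), (q0, p2), (q0, p1).
P accepts in {q3} and Q accepts in {p0, p4}; no reachable pair has both components accepting, so no string drives both machines to acceptance simultaneously and L(P) ∩ L(Q) = ∅.
So no string is accepted by both, and the intersection is empty.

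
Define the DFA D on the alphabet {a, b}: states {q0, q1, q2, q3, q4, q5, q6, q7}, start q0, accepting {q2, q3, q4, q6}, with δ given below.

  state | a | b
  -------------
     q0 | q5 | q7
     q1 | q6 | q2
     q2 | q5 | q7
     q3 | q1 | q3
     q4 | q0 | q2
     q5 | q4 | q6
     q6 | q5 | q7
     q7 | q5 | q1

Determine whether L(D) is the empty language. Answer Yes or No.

No

The string aa is accepted: the run q0 → q5 → q4 ends in the accepting state q4.
Since at least one string is accepted, L(D) is not empty.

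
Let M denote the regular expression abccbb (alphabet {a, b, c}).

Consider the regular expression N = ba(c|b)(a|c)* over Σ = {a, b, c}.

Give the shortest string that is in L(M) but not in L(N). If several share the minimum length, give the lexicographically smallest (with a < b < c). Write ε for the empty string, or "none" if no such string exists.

abccbb

The string abccbb is accepted by M but not by N.
No shorter string lies in the difference, and abccbb is the lexicographically first length-6 string in L(M) \ L(N).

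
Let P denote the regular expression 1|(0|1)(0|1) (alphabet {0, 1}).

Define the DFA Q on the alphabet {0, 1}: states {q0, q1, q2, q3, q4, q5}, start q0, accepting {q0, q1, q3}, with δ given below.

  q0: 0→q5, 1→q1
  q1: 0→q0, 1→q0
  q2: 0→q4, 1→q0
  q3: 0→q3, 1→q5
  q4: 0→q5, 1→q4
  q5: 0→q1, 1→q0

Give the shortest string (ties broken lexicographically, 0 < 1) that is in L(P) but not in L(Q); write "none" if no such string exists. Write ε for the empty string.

none

Converting the expression P to a DFA (subset construction, then merging equivalent states) gives the minimal DFA with states {p0, p1, p2, p3, p4}, start state p0, accepting states {p2, p3} and transitions p0: 0→p1, 1→p2; p1: 0→p3, 1→p3; p2: 0→p3, 1→p3; p3: 0→p4, 1→p4; p4: 0→p4, 1→p4.
Exploring the product automaton P × Q from the start pair (p0, q0), following both machines on each input symbol, reaches 8 state pairs: (p0, q0), (p1, q5), (p2, q1), (p3, q1), (p3, q0), (p4, q0), (p4, q5), (p4, q1).
P accepts in {p2, p3} and Q accepts in {q0, q1, q3}. The reachable pairs whose P-component is accepting are (p2, q1), (p3, q1), (p3, q0); in each of them the Q-component is accepting too, so the product for L(P) \ L(Q) (P-component accepting, Q-component rejecting) has no reachable accepting pair and the difference is empty.
So every string accepted by P is also accepted by Q: L(P) \ L(Q) = ∅ and there is no such string.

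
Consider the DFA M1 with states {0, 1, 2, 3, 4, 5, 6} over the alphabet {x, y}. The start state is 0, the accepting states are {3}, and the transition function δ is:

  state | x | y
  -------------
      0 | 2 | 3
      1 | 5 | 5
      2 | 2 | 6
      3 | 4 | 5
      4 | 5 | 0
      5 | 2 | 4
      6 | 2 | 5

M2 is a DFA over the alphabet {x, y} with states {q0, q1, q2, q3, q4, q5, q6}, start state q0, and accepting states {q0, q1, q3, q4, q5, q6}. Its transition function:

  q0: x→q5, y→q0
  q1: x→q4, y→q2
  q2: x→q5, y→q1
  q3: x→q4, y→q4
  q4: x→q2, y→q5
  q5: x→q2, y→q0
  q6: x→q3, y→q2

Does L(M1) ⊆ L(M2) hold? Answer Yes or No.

Yes

Exploring the product automaton M1 × M2 from the start pair (0, q0), following both machines on each input symbol, reaches 19 state pairs: (0, q0), (2, q5), (3, q0), (2, q2), (6, q0), (4, q5), (5, q0), (6, q1), (5, q2), (4, q0), (2, q4), (4, q1), (5, q5), (6, q5), (5, q4), (0, q2), (3, q1), (4, q4), (0, q5).
M1 accepts in {3} and M2 accepts in {q0, q1, q3, q4, q5, q6}. The reachable pairs whose M1-component is accepting are (3, q0), (3, q1); in each of them the M2-component is accepting too, so the product for L(M1) \ L(M2) (M1-component accepting, M2-component rejecting) has no reachable accepting pair and the difference is empty.
Hence every string in L(M1) is also in L(M2).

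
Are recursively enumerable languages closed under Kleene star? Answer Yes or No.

Yes

Dovetail over all factorisations of the input into blocks and all step bounds, running the recogniser for L on every block of a factorisation; accept if some factorisation has all of its blocks accepted.
So the recursively enumerable languages are closed under Kleene star.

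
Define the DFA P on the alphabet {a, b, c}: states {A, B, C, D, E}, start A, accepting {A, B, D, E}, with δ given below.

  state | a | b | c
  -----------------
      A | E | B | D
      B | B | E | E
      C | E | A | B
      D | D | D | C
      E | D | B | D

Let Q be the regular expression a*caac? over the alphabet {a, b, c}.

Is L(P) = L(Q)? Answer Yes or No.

The empty string ε is accepted by P but rejected by Q.
So L(P) ≠ L(Q).

No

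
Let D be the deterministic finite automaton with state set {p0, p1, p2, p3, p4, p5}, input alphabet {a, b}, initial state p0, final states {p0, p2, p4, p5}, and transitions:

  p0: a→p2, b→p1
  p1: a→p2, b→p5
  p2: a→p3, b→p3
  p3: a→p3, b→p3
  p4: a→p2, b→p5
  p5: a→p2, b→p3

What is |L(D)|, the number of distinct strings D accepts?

5

The useful subgraph on states {p0, p1, p2, p5} is acyclic, so L(D) is finite; the longest accepting path visits 4 useful states, giving maximum string length 3.
Counting accepting paths from p0 by length: 1 of length 0, 1 of length 1, 2 of length 2, 1 of length 3. Total 5.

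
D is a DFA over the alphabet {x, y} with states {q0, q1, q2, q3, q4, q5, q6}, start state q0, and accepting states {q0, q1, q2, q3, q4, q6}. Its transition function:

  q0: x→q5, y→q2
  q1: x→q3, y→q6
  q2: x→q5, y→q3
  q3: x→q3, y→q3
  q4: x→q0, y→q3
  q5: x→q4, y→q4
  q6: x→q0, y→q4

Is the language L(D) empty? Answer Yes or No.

No

The empty string ε is accepted: the run q0 ends in the accepting state q0.
Since at least one string is accepted, L(D) is not empty.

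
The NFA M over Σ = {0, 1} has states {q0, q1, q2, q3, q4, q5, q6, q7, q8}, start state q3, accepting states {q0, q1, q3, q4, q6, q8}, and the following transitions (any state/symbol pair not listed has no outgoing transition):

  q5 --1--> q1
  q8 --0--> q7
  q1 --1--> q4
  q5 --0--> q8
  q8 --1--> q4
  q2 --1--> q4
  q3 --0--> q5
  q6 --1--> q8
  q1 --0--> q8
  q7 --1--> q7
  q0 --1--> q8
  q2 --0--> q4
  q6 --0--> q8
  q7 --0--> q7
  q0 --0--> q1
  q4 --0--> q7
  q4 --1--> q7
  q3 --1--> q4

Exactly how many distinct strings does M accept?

The useful subgraph on states {q1, q3, q4, q5, q8} is acyclic, so L(M) is finite; the longest accepting path visits 5 useful states, giving maximum string length 4.
Counting accepting paths from q3 by length: 1 of length 0, 1 of length 1, 2 of length 2, 3 of length 3, 1 of length 4. Total 8.

8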